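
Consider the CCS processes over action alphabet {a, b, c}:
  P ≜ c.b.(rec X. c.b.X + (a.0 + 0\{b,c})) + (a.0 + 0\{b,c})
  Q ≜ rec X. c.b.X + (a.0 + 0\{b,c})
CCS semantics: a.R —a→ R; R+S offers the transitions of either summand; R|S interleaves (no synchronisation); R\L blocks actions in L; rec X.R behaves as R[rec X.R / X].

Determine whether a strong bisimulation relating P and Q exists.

bisimilar

Reachable graph of P (4 states):
  m0 = c.b.(rec X. c.b.X + (a.0 + 0\{b,c})) + (a.0 + 0\{b,c}) :: --a--▸ m1, --c--▸ m2
  m1 = 0 :: (no moves)
  m2 = b.(rec X. c.b.X + (a.0 + 0\{b,c})) :: --b--▸ m3
  m3 = rec X. c.b.X + (a.0 + 0\{b,c}) :: --a--▸ m1, --c--▸ m2
Reachable graph of Q (3 states):
  n0 = rec X. c.b.X + (a.0 + 0\{b,c}) :: --a--▸ n1, --c--▸ n2
  n1 = 0 :: (no moves)
  n2 = b.(rec X. c.b.X + (a.0 + 0\{b,c})) :: --b--▸ n0
Coarsest stable partition (strong bisimilarity classes):
  B0 = {m0, m3, n0}
  B1 = {m2, n2}
  B2 = {m1, n1}
m0 ∈ B0, n0 ∈ B0 → same block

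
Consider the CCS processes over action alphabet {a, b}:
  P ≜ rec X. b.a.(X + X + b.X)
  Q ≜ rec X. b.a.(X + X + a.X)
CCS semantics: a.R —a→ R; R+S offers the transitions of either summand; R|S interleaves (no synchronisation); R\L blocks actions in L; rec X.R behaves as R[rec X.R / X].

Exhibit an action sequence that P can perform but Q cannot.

P's transition system — 3 states:
  m0 = rec X. b.a.(X + X + b.X) has moves -b-> m1
  m1 = a.((rec X. b.a.(X + X + b.X)) + (rec X. b.a.(X + X + b.X)) + b.(rec X. b.a.(X + X + b.X))) has moves -a-> m2
  m2 = (rec X. b.a.(X + X + b.X)) + (rec X. b.a.(X + X + b.X)) + b.(rec X. b.a.(X + X + b.X)) has moves -b-> m0, -b-> m1
Q's transition system — 3 states:
  n0 = rec X. b.a.(X + X + a.X) has moves -b-> n1
  n1 = a.((rec X. b.a.(X + X + a.X)) + (rec X. b.a.(X + X + a.X)) + a.(rec X. b.a.(X + X + a.X))) has moves -a-> n2
  n2 = (rec X. b.a.(X + X + a.X)) + (rec X. b.a.(X + X + a.X)) + a.(rec X. b.a.(X + X + a.X)) has moves -a-> n0, -b-> n1
Trace ⟨babb⟩ through P, begin at {m0}:
  step 1 (b): {m1}
  step 2 (a): {m2}
  step 3 (b): {m0, m1}
  step 4 (b): {m1}
  ✓ P
Trace ⟨babb⟩ through Q, begin at {n0}:
  step 1 (b): {n1}
  step 2 (a): {n2}
  step 3 (b): {n1}
  step 4 (b): ∅ (Q stuck)

babb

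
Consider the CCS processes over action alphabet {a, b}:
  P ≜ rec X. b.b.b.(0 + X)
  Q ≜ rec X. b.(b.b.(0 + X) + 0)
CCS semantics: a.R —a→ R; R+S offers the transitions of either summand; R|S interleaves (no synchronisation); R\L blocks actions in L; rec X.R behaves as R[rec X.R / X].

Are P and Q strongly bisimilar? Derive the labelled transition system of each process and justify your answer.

Reachable graph of P (4 states):
  s0 = rec X. b.b.b.(0 + X) :: -b-> s1
  s1 = b.b.(0 + (rec X. b.b.b.(0 + X))) :: -b-> s2
  s2 = b.(0 + (rec X. b.b.b.(0 + X))) :: -b-> s3
  s3 = 0 + (rec X. b.b.b.(0 + X)) :: -b-> s1
Reachable graph of Q (4 states):
  t0 = rec X. b.(b.b.(0 + X) + 0) :: -b-> t1
  t1 = b.b.(0 + (rec X. b.(b.b.(0 + X) + 0))) + 0 :: -b-> t2
  t2 = b.(0 + (rec X. b.(b.b.(0 + X) + 0))) :: -b-> t3
  t3 = 0 + (rec X. b.(b.b.(0 + X) + 0)) :: -b-> t1
Partition-refinement fixed point:
  B0 = {s0, s1, s2, s3, t0, t1, t2, t3}
s0 ∈ B0, t0 ∈ B0 → same block

P ~ Q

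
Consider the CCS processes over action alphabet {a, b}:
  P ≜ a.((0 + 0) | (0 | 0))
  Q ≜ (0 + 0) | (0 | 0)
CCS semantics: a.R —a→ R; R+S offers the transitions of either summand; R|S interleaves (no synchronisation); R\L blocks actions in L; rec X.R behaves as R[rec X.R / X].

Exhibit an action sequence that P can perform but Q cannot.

a

P's transition system — 2 states:
  u0 = a.((0 + 0) | (0 | 0)) :: =a=> u1
  u1 = (0 + 0) | (0 | 0) :: stopped
Q's transition system — 1 states:
  v0 = (0 + 0) | (0 | 0) :: stopped
Run σ = ⟨a⟩ on P: start {u0}
  step 1 (a): {u1}
  ✓ P
Run σ = ⟨a⟩ on Q: start {v0}
  step 1 (a): ∅ (Q stuck)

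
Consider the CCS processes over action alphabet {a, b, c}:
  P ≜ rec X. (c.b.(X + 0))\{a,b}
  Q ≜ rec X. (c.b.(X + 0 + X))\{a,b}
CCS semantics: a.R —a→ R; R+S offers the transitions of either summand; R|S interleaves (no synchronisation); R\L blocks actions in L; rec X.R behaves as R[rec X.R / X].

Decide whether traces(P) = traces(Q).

YES

Reachable graph of P (2 states):
  p0 = rec X. (c.b.(X + 0))\{a,b} ⊢ =c=> p1
  p1 = (b.((rec X. (c.b.(X + 0))\{a,b}) + 0))\{a,b} ⊢ (no moves)
Reachable graph of Q (2 states):
  q0 = rec X. (c.b.(X + 0 + X))\{a,b} ⊢ =c=> q1
  q1 = (b.((rec X. (c.b.(X + 0 + X))\{a,b}) + 0 + (rec X. (c.b.(X + 0 + X))\{a,b})))\{a,b} ⊢ (no moves)
Bisimilarity quotient blocks:
  B0 = {p0, q0}
  B1 = {p1, q1}
p0 ∈ B0, q0 ∈ B0 → same block
Bisimilar ⇒ trace-equivalent.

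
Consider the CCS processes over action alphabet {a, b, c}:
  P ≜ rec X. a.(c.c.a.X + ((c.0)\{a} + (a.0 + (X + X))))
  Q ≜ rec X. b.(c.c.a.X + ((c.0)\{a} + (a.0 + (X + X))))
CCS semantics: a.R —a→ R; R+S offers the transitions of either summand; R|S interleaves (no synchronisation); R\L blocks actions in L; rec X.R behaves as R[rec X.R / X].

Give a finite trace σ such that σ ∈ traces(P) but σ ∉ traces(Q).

a

Reachable graph of P (6 states):
  u0 = rec X. a.(c.c.a.X + ((c.0)\{a} + (a.0 + (X + X)))) has moves -a-> u1
  u1 = c.c.a.(rec X. a.(c.c.a.X + ((c.0)\{a} + (a.0 + (X + X))))) + ((c.0)\{a} + (a.0 + ((rec X. a.(c.c.a.X + ((c.0)\{a} + (a.0 + (X + X))))) + (rec X. a.(c.c.a.X + ((c.0)\{a} + (a.0 + (X + X)))))))) has moves -a-> u1, -a-> u2, -c-> u3, -c-> u4
  u2 = 0 has moves stopped
  u3 = 0\{a} has moves stopped
  u4 = c.a.(rec X. a.(c.c.a.X + ((c.0)\{a} + (a.0 + (X + X))))) has moves -c-> u5
  u5 = a.(rec X. a.(c.c.a.X + ((c.0)\{a} + (a.0 + (X + X))))) has moves -a-> u0
Reachable graph of Q (6 states):
  v0 = rec X. b.(c.c.a.X + ((c.0)\{a} + (a.0 + (X + X)))) has moves -b-> v1
  v1 = c.c.a.(rec X. b.(c.c.a.X + ((c.0)\{a} + (a.0 + (X + X))))) + ((c.0)\{a} + (a.0 + ((rec X. b.(c.c.a.X + ((c.0)\{a} + (a.0 + (X + X))))) + (rec X. b.(c.c.a.X + ((c.0)\{a} + (a.0 + (X + X)))))))) has moves -a-> v2, -b-> v1, -c-> v3, -c-> v4
  v2 = 0 has moves stopped
  v3 = 0\{a} has moves stopped
  v4 = c.a.(rec X. b.(c.c.a.X + ((c.0)\{a} + (a.0 + (X + X))))) has moves -c-> v5
  v5 = a.(rec X. b.(c.c.a.X + ((c.0)\{a} + (a.0 + (X + X))))) has moves -a-> v0
Run σ = ⟨a⟩ on P: start {u0}
  [1] a ⇒ {u1}
  — P admits the full trace.
Run σ = ⟨a⟩ on Q: start {v0}
  [1] a ⇒ no successor for Q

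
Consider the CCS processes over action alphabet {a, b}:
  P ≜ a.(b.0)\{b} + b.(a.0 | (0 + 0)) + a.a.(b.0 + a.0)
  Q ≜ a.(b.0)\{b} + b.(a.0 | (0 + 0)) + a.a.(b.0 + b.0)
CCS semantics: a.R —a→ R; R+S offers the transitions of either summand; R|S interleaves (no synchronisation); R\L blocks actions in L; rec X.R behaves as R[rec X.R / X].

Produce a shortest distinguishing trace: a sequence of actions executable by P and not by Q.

Reachable graph of P (7 states):
  s0 = a.(b.0)\{b} + b.(a.0 | (0 + 0)) + a.a.(b.0 + a.0) has moves =a=> s1, =a=> s2, =b=> s3
  s1 = (b.0)\{b} has moves stopped
  s2 = a.(b.0 + a.0) has moves =a=> s4
  s3 = a.0 | (0 + 0) has moves =a=> s5
  s4 = b.0 + a.0 has moves =a=> s6, =b=> s6
  s5 = 0 | (0 + 0) has moves stopped
  s6 = 0 has moves stopped
Reachable graph of Q (7 states):
  t0 = a.(b.0)\{b} + b.(a.0 | (0 + 0)) + a.a.(b.0 + b.0) has moves =a=> t1, =a=> t2, =b=> t3
  t1 = (b.0)\{b} has moves stopped
  t2 = a.(b.0 + b.0) has moves =a=> t4
  t3 = a.0 | (0 + 0) has moves =a=> t5
  t4 = b.0 + b.0 has moves =b=> t6
  t5 = 0 | (0 + 0) has moves stopped
  t6 = 0 has moves stopped
Executing aaa from P (initial set {s0}):
  after a @ step 1: {s1, s2}
  after a @ step 2: {s4}
  after a @ step 3: {s6}
  P completes σ.
Executing aaa from Q (initial set {t0}):
  after a @ step 1: {t1, t2}
  after a @ step 2: {t4}
  after a @ step 3: ∅  — Q cannot continue

aaa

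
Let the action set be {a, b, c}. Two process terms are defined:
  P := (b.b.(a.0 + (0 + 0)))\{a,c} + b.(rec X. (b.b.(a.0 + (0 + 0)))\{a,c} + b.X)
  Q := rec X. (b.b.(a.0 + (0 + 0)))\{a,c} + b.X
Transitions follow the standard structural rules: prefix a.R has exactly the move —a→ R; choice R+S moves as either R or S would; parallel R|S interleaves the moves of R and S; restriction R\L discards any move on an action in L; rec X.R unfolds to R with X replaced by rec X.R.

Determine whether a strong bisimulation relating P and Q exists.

bisimilar

Reachable graph of P (4 states):
  p0 = (b.b.(a.0 + (0 + 0)))\{a,c} + b.(rec X. (b.b.(a.0 + (0 + 0)))\{a,c} + b.X) :: —b→ p1, —b→ p2
  p1 = (b.(a.0 + (0 + 0)))\{a,c} :: —b→ p3
  p2 = rec X. (b.b.(a.0 + (0 + 0)))\{a,c} + b.X :: —b→ p1, —b→ p2
  p3 = (a.0 + (0 + 0))\{a,c} :: deadlocked
Reachable graph of Q (3 states):
  q0 = rec X. (b.b.(a.0 + (0 + 0)))\{a,c} + b.X :: —b→ q0, —b→ q1
  q1 = (b.(a.0 + (0 + 0)))\{a,c} :: —b→ q2
  q2 = (a.0 + (0 + 0))\{a,c} :: deadlocked
Coarsest stable partition (strong bisimilarity classes):
  B0 = {p0, p2, q0}
  B1 = {p1, q1}
  B2 = {p3, q2}
p0 ∈ B0, q0 ∈ B0 → same block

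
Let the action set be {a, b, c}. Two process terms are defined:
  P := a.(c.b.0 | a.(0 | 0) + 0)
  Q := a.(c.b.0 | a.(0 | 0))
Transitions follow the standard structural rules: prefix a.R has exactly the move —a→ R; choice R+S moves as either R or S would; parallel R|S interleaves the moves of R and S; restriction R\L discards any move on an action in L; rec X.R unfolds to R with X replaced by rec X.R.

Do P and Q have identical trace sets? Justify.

P's transition system — 7 states:
  p0 = a.(c.b.0 | a.(0 | 0) + 0) ⊢ ··a··> p1
  p1 = c.b.0 | a.(0 | 0) + 0 ⊢ ··a··> p2, ··c··> p3
  p2 = c.b.0 | (0 | 0) ⊢ ··c··> p4
  p3 = b.0 | a.(0 | 0) ⊢ ··a··> p4, ··b··> p5
  p4 = b.0 | (0 | 0) ⊢ ··b··> p6
  p5 = 0 | a.(0 | 0) ⊢ ··a··> p6
  p6 = 0 | (0 | 0) ⊢ ∅
Q's transition system — 7 states:
  q0 = a.(c.b.0 | a.(0 | 0)) ⊢ ··a··> q1
  q1 = c.b.0 | a.(0 | 0) ⊢ ··a··> q2, ··c··> q3
  q2 = c.b.0 | (0 | 0) ⊢ ··c··> q4
  q3 = b.0 | a.(0 | 0) ⊢ ··a··> q4, ··b··> q5
  q4 = b.0 | (0 | 0) ⊢ ··b··> q6
  q5 = 0 | a.(0 | 0) ⊢ ··a··> q6
  q6 = 0 | (0 | 0) ⊢ ∅
Partition-refinement fixed point:
  B0 = {p0, q0}
  B1 = {p1, q1}
  B2 = {p3, q3}
  B3 = {p4, q4}
  B4 = {p6, q6}
  B5 = {p5, q5}
  B6 = {p2, q2}
p0 ∈ B0, q0 ∈ B0 → same block
Bisimilar ⇒ trace-equivalent.

YES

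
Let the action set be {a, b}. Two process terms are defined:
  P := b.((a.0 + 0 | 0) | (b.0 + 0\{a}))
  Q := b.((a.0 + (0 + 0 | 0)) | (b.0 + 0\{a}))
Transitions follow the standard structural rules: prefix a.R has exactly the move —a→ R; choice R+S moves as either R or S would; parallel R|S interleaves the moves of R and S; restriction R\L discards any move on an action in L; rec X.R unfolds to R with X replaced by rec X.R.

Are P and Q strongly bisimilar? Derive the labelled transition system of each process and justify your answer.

YES

Reachable graph of P (5 states):
  m0 = b.((a.0 + 0 | 0) | (b.0 + 0\{a})) ⊢ ··b··> m1
  m1 = (a.0 + 0 | 0) | (b.0 + 0\{a}) ⊢ ··a··> m2, ··b··> m3
  m2 = 0 | (b.0 + 0\{a}) ⊢ ··b··> m4
  m3 = (a.0 + 0 | 0) | 0 ⊢ ··a··> m4
  m4 = 0 | 0 ⊢ deadlocked
Reachable graph of Q (5 states):
  n0 = b.((a.0 + (0 + 0 | 0)) | (b.0 + 0\{a})) ⊢ ··b··> n1
  n1 = (a.0 + (0 + 0 | 0)) | (b.0 + 0\{a}) ⊢ ··a··> n2, ··b··> n3
  n2 = 0 | (b.0 + 0\{a}) ⊢ ··b··> n4
  n3 = (a.0 + (0 + 0 | 0)) | 0 ⊢ ··a··> n4
  n4 = 0 | 0 ⊢ deadlocked
Coarsest stable partition (strong bisimilarity classes):
  B0 = {m0, n0}
  B1 = {m1, n1}
  B2 = {m3, n3}
  B3 = {m4, n4}
  B4 = {m2, n2}
m0 ∈ B0, n0 ∈ B0 → same block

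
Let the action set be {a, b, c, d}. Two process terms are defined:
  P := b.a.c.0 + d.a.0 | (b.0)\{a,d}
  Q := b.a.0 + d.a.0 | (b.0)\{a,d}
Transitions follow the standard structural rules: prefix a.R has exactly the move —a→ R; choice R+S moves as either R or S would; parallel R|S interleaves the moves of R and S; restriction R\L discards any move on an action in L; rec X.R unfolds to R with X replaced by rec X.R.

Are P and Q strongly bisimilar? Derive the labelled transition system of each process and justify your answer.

not bisimilar

Reachable graph of P (9 states):
  u0 = b.a.c.0 + d.a.0 | (b.0)\{a,d} has moves —b→ u1, —b→ u2, —d→ u3
  u1 = a.c.0 has moves —a→ u4
  u2 = d.a.0 | 0\{a,d} has moves —d→ u5
  u3 = a.0 | (b.0)\{a,d} has moves —a→ u6, —b→ u5
  u4 = c.0 has moves —c→ u7
  u5 = a.0 | 0\{a,d} has moves —a→ u8
  u6 = 0 | (b.0)\{a,d} has moves —b→ u8
  u7 = 0 has moves stopped
  u8 = 0 | 0\{a,d} has moves stopped
Reachable graph of Q (8 states):
  v0 = b.a.0 + d.a.0 | (b.0)\{a,d} has moves —b→ v1, —b→ v2, —d→ v3
  v1 = a.0 has moves —a→ v4
  v2 = d.a.0 | 0\{a,d} has moves —d→ v5
  v3 = a.0 | (b.0)\{a,d} has moves —a→ v6, —b→ v5
  v4 = 0 has moves stopped
  v5 = a.0 | 0\{a,d} has moves —a→ v7
  v6 = 0 | (b.0)\{a,d} has moves —b→ v7
  v7 = 0 | 0\{a,d} has moves stopped
Coarsest stable partition (strong bisimilarity classes):
  B0 = {u0}
  B1 = {u2, v2}
  B2 = {u5, v1, v5}
  B3 = {u7, u8, v4, v7}
  B4 = {u1}
  B5 = {u4}
  B6 = {u3, v3}
  B7 = {u6, v6}
  B8 = {v0}
u0 ∈ B0, v0 ∈ B8 → different blocks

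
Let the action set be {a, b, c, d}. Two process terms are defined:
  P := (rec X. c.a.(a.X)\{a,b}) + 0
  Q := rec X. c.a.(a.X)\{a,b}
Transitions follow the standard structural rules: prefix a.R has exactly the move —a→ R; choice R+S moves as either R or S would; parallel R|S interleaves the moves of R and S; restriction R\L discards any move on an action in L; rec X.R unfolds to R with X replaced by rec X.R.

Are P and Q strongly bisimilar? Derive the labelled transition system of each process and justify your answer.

bisimilar

Reachable graph of P (3 states):
  s0 = (rec X. c.a.(a.X)\{a,b}) + 0 has moves —c→ s1
  s1 = a.(a.(rec X. c.a.(a.X)\{a,b}))\{a,b} has moves —a→ s2
  s2 = (a.(rec X. c.a.(a.X)\{a,b}))\{a,b} has moves ·
Reachable graph of Q (3 states):
  t0 = rec X. c.a.(a.X)\{a,b} has moves —c→ t1
  t1 = a.(a.(rec X. c.a.(a.X)\{a,b}))\{a,b} has moves —a→ t2
  t2 = (a.(rec X. c.a.(a.X)\{a,b}))\{a,b} has moves ·
Partition-refinement fixed point:
  B0 = {s0, t0}
  B1 = {s1, t1}
  B2 = {s2, t2}
s0 ∈ B0, t0 ∈ B0 → same block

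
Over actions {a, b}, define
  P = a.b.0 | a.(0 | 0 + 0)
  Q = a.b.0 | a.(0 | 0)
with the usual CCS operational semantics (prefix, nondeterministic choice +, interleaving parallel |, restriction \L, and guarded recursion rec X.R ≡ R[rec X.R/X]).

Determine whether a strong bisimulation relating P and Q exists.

Reachable graph of P (6 states):
  p0 = a.b.0 | a.(0 | 0 + 0) ⊢ =a=> p1, =a=> p2
  p1 = a.b.0 | (0 | 0 + 0) ⊢ =a=> p3
  p2 = b.0 | a.(0 | 0 + 0) ⊢ =a=> p3, =b=> p4
  p3 = b.0 | (0 | 0 + 0) ⊢ =b=> p5
  p4 = 0 | a.(0 | 0 + 0) ⊢ =a=> p5
  p5 = 0 | (0 | 0 + 0) ⊢ ·
Reachable graph of Q (6 states):
  q0 = a.b.0 | a.(0 | 0) ⊢ =a=> q1, =a=> q2
  q1 = a.b.0 | (0 | 0) ⊢ =a=> q3
  q2 = b.0 | a.(0 | 0) ⊢ =a=> q3, =b=> q4
  q3 = b.0 | (0 | 0) ⊢ =b=> q5
  q4 = 0 | a.(0 | 0) ⊢ =a=> q5
  q5 = 0 | (0 | 0) ⊢ ·
Partition-refinement fixed point:
  B0 = {p0, q0}
  B1 = {p1, q1}
  B2 = {p3, q3}
  B3 = {p5, q5}
  B4 = {p2, q2}
  B5 = {p4, q4}
p0 ∈ B0, q0 ∈ B0 → same block

P ~ Q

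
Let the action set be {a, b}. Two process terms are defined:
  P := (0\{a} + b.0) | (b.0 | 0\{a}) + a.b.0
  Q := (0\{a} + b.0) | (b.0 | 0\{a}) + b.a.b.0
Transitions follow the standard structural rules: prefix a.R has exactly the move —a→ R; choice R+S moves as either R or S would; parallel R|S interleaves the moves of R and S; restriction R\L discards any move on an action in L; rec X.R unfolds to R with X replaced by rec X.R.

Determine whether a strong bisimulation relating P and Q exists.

LTS(P): 6 reachable states
  u0 = (0\{a} + b.0) | (b.0 | 0\{a}) + a.b.0 ⊢ —a→ u1, —b→ u2, —b→ u3
  u1 = b.0 ⊢ —b→ u4
  u2 = (0\{a} + b.0) | (0 | 0\{a}) ⊢ —b→ u5
  u3 = 0 | (b.0 | 0\{a}) ⊢ —b→ u5
  u4 = 0 ⊢ ∅
  u5 = 0 | (0 | 0\{a}) ⊢ ∅
LTS(Q): 7 reachable states
  v0 = (0\{a} + b.0) | (b.0 | 0\{a}) + b.a.b.0 ⊢ —b→ v1, —b→ v2, —b→ v3
  v1 = (0\{a} + b.0) | (0 | 0\{a}) ⊢ —b→ v4
  v2 = 0 | (b.0 | 0\{a}) ⊢ —b→ v4
  v3 = a.b.0 ⊢ —a→ v5
  v4 = 0 | (0 | 0\{a}) ⊢ ∅
  v5 = b.0 ⊢ —b→ v6
  v6 = 0 ⊢ ∅
Partition-refinement fixed point:
  B0 = {u0}
  B1 = {u1, u2, u3, v1, v2, v5}
  B2 = {u4, u5, v4, v6}
  B3 = {v0}
  B4 = {v3}
u0 ∈ B0, v0 ∈ B3 → different blocks

P ≁ Q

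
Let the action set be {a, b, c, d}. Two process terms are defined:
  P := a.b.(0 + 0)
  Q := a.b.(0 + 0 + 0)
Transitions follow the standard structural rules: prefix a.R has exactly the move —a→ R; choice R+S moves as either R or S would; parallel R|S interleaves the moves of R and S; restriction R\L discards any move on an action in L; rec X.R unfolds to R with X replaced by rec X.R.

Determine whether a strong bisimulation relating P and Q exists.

YES

P's transition system — 3 states:
  p0 = a.b.(0 + 0) ⊢ =a=> p1
  p1 = b.(0 + 0) ⊢ =b=> p2
  p2 = 0 + 0 ⊢ ·
Q's transition system — 3 states:
  q0 = a.b.(0 + 0 + 0) ⊢ =a=> q1
  q1 = b.(0 + 0 + 0) ⊢ =b=> q2
  q2 = 0 + 0 + 0 ⊢ ·
Coarsest stable partition (strong bisimilarity classes):
  B0 = {p0, q0}
  B1 = {p1, q1}
  B2 = {p2, q2}
p0 ∈ B0, q0 ∈ B0 → same block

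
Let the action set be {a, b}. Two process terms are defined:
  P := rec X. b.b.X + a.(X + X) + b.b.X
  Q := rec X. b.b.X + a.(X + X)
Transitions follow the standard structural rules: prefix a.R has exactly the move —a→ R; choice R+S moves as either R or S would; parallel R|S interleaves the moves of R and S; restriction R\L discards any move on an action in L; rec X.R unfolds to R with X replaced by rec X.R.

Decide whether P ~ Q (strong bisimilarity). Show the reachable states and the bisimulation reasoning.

YES

P's transition system — 3 states:
  u0 = rec X. b.b.X + a.(X + X) + b.b.X :: =a=> u1, =b=> u2
  u1 = (rec X. b.b.X + a.(X + X) + b.b.X) + (rec X. b.b.X + a.(X + X) + b.b.X) :: =a=> u1, =b=> u2
  u2 = b.(rec X. b.b.X + a.(X + X) + b.b.X) :: =b=> u0
Q's transition system — 3 states:
  v0 = rec X. b.b.X + a.(X + X) :: =a=> v1, =b=> v2
  v1 = (rec X. b.b.X + a.(X + X)) + (rec X. b.b.X + a.(X + X)) :: =a=> v1, =b=> v2
  v2 = b.(rec X. b.b.X + a.(X + X)) :: =b=> v0
Bisimilarity quotient blocks:
  B0 = {u0, u1, v0, v1}
  B1 = {u2, v2}
u0 ∈ B0, v0 ∈ B0 → same block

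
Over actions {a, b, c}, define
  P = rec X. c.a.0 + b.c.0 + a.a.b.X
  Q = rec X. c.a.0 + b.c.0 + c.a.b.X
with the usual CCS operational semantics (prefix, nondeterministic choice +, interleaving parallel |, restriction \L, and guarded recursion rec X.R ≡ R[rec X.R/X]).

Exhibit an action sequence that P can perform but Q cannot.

a

LTS(P): 6 reachable states
  m0 = rec X. c.a.0 + b.c.0 + a.a.b.X :: =a=> m1, =b=> m2, =c=> m3
  m1 = a.b.(rec X. c.a.0 + b.c.0 + a.a.b.X) :: =a=> m4
  m2 = c.0 :: =c=> m5
  m3 = a.0 :: =a=> m5
  m4 = b.(rec X. c.a.0 + b.c.0 + a.a.b.X) :: =b=> m0
  m5 = 0 :: ·
LTS(Q): 6 reachable states
  n0 = rec X. c.a.0 + b.c.0 + c.a.b.X :: =b=> n1, =c=> n2, =c=> n3
  n1 = c.0 :: =c=> n4
  n2 = a.0 :: =a=> n4
  n3 = a.b.(rec X. c.a.0 + b.c.0 + c.a.b.X) :: =a=> n5
  n4 = 0 :: ·
  n5 = b.(rec X. c.a.0 + b.c.0 + c.a.b.X) :: =b=> n0
Trace ⟨a⟩ through P, begin at {m0}:
  step 1 (a): {m1}
  P completes σ.
Trace ⟨a⟩ through Q, begin at {n0}:
  step 1 (a): ∅  — Q cannot continue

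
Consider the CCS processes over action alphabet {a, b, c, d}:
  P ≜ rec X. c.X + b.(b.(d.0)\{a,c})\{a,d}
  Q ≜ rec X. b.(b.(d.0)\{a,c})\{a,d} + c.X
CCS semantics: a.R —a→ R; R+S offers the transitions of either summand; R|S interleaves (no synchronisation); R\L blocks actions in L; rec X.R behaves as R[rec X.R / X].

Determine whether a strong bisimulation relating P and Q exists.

YES

Reachable graph of P (3 states):
  p0 = rec X. c.X + b.(b.(d.0)\{a,c})\{a,d} | —b→ p1, —c→ p0
  p1 = (b.(d.0)\{a,c})\{a,d} | —b→ p2
  p2 = (d.0)\{a,c}\{a,d} | stopped
Reachable graph of Q (3 states):
  q0 = rec X. b.(b.(d.0)\{a,c})\{a,d} + c.X | —b→ q1, —c→ q0
  q1 = (b.(d.0)\{a,c})\{a,d} | —b→ q2
  q2 = (d.0)\{a,c}\{a,d} | stopped
Coarsest stable partition (strong bisimilarity classes):
  B0 = {p0, q0}
  B1 = {p1, q1}
  B2 = {p2, q2}
p0 ∈ B0, q0 ∈ B0 → same block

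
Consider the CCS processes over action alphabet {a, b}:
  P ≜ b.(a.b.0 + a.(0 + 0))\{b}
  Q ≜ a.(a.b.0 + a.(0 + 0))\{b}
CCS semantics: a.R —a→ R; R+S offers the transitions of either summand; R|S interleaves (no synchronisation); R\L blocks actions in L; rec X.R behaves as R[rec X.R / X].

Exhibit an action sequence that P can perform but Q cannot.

Reachable graph of P (4 states):
  p0 = b.(a.b.0 + a.(0 + 0))\{b} | —b→ p1
  p1 = (a.b.0 + a.(0 + 0))\{b} | —a→ p2, —a→ p3
  p2 = (0 + 0)\{b} | ·
  p3 = (b.0)\{b} | ·
Reachable graph of Q (4 states):
  q0 = a.(a.b.0 + a.(0 + 0))\{b} | —a→ q1
  q1 = (a.b.0 + a.(0 + 0))\{b} | —a→ q2, —a→ q3
  q2 = (0 + 0)\{b} | ·
  q3 = (b.0)\{b} | ·
Trace ⟨b⟩ through P, begin at {p0}:
  after b @ step 1: {p1}
  — P admits the full trace.
Trace ⟨b⟩ through Q, begin at {q0}:
  after b @ step 1: ∅ (Q stuck)

b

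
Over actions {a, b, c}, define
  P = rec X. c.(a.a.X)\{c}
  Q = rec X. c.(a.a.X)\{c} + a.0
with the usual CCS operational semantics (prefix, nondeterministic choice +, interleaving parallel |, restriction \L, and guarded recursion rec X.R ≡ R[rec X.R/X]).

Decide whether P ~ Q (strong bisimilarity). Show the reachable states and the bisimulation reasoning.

NO

Reachable graph of P (4 states):
  s0 = rec X. c.(a.a.X)\{c} :: =c=> s1
  s1 = (a.a.(rec X. c.(a.a.X)\{c}))\{c} :: =a=> s2
  s2 = (a.(rec X. c.(a.a.X)\{c}))\{c} :: =a=> s3
  s3 = (rec X. c.(a.a.X)\{c})\{c} :: stopped
Reachable graph of Q (6 states):
  t0 = rec X. c.(a.a.X)\{c} + a.0 :: =a=> t1, =c=> t2
  t1 = 0 :: stopped
  t2 = (a.a.(rec X. c.(a.a.X)\{c} + a.0))\{c} :: =a=> t3
  t3 = (a.(rec X. c.(a.a.X)\{c} + a.0))\{c} :: =a=> t4
  t4 = (rec X. c.(a.a.X)\{c} + a.0)\{c} :: =a=> t5
  t5 = 0\{c} :: stopped
Coarsest stable partition (strong bisimilarity classes):
  B0 = {s0}
  B1 = {s1, t3}
  B2 = {s2, t4}
  B3 = {s3, t1, t5}
  B4 = {t0}
  B5 = {t2}
s0 ∈ B0, t0 ∈ B4 → different blocks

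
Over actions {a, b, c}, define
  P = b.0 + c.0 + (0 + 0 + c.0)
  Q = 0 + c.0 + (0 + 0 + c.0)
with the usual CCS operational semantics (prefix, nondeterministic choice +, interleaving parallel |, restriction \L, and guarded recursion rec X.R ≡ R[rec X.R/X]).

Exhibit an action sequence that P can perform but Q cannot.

b

LTS(P): 2 reachable states
  u0 = b.0 + c.0 + (0 + 0 + c.0) | --b--▸ u1, --c--▸ u1
  u1 = 0 | deadlocked
LTS(Q): 2 reachable states
  v0 = 0 + c.0 + (0 + 0 + c.0) | --c--▸ v1
  v1 = 0 | deadlocked
Run σ = ⟨b⟩ on P: start {u0}
  step 1 (b): {u1}
  — P admits the full trace.
Run σ = ⟨b⟩ on Q: start {v0}
  step 1 (b): ∅ (Q stuck)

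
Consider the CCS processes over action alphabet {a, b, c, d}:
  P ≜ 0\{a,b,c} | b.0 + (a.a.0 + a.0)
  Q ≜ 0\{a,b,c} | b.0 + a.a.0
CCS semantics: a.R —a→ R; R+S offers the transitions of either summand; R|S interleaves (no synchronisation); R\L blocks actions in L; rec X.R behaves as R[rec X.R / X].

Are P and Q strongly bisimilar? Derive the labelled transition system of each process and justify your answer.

not bisimilar

LTS(P): 4 reachable states
  u0 = 0\{a,b,c} | b.0 + (a.a.0 + a.0) has moves -a-> u1, -a-> u2, -b-> u3
  u1 = 0 has moves (no moves)
  u2 = a.0 has moves -a-> u1
  u3 = 0\{a,b,c} | 0 has moves (no moves)
LTS(Q): 4 reachable states
  v0 = 0\{a,b,c} | b.0 + a.a.0 has moves -a-> v1, -b-> v2
  v1 = a.0 has moves -a-> v3
  v2 = 0\{a,b,c} | 0 has moves (no moves)
  v3 = 0 has moves (no moves)
Coarsest stable partition (strong bisimilarity classes):
  B0 = {u0}
  B1 = {u1, u3, v2, v3}
  B2 = {u2, v1}
  B3 = {v0}
u0 ∈ B0, v0 ∈ B3 → different blocks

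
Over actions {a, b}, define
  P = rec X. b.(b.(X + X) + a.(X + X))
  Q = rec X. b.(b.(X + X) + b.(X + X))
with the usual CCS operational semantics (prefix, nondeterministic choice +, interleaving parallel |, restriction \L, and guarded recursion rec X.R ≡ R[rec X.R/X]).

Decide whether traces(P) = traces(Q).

traces(P) ≠ traces(Q) — witness ⟨ba⟩

LTS(P): 3 reachable states
  m0 = rec X. b.(b.(X + X) + a.(X + X)) has moves --b--▸ m1
  m1 = b.((rec X. b.(b.(X + X) + a.(X + X))) + (rec X. b.(b.(X + X) + a.(X + X)))) + a.((rec X. b.(b.(X + X) + a.(X + X))) + (rec X. b.(b.(X + X) + a.(X + X)))) has moves --a--▸ m2, --b--▸ m2
  m2 = (rec X. b.(b.(X + X) + a.(X + X))) + (rec X. b.(b.(X + X) + a.(X + X))) has moves --b--▸ m1
LTS(Q): 3 reachable states
  n0 = rec X. b.(b.(X + X) + b.(X + X)) has moves --b--▸ n1
  n1 = b.((rec X. b.(b.(X + X) + b.(X + X))) + (rec X. b.(b.(X + X) + b.(X + X)))) + b.((rec X. b.(b.(X + X) + b.(X + X))) + (rec X. b.(b.(X + X) + b.(X + X)))) has moves --b--▸ n2
  n2 = (rec X. b.(b.(X + X) + b.(X + X))) + (rec X. b.(b.(X + X) + b.(X + X))) has moves --b--▸ n1
Executing ba from P (initial set {m0}):
  step 1 (b): {m1}
  step 2 (a): {m2}
  P completes σ.
Executing ba from Q (initial set {n0}):
  step 1 (b): {n1}
  step 2 (a): ∅  — Q cannot continue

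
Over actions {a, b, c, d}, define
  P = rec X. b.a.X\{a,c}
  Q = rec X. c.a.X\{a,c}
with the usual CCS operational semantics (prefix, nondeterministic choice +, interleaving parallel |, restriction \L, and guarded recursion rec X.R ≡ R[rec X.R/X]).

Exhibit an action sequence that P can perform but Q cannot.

P's transition system — 4 states:
  p0 = rec X. b.a.X\{a,c} has moves -b-> p1
  p1 = a.(rec X. b.a.X\{a,c})\{a,c} has moves -a-> p2
  p2 = (rec X. b.a.X\{a,c})\{a,c} has moves -b-> p3
  p3 = (a.(rec X. b.a.X\{a,c})\{a,c})\{a,c} has moves ·
Q's transition system — 3 states:
  q0 = rec X. c.a.X\{a,c} has moves -c-> q1
  q1 = a.(rec X. c.a.X\{a,c})\{a,c} has moves -a-> q2
  q2 = (rec X. c.a.X\{a,c})\{a,c} has moves ·
Run σ = ⟨b⟩ on P: start {p0}
  after b @ step 1: {p1}
  ✓ P
Run σ = ⟨b⟩ on Q: start {q0}
  after b @ step 1: ∅ (Q stuck)

b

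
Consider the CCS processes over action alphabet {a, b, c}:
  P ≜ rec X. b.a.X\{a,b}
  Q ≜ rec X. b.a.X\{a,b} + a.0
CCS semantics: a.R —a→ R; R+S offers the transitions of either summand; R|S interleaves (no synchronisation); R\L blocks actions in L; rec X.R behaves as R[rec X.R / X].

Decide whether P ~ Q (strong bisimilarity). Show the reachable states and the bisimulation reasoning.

P's transition system — 3 states:
  u0 = rec X. b.a.X\{a,b} has moves ··b··> u1
  u1 = a.(rec X. b.a.X\{a,b})\{a,b} has moves ··a··> u2
  u2 = (rec X. b.a.X\{a,b})\{a,b} has moves stopped
Q's transition system — 4 states:
  v0 = rec X. b.a.X\{a,b} + a.0 has moves ··a··> v1, ··b··> v2
  v1 = 0 has moves stopped
  v2 = a.(rec X. b.a.X\{a,b} + a.0)\{a,b} has moves ··a··> v3
  v3 = (rec X. b.a.X\{a,b} + a.0)\{a,b} has moves stopped
Coarsest stable partition (strong bisimilarity classes):
  B0 = {u0}
  B1 = {u1, v2}
  B2 = {u2, v1, v3}
  B3 = {v0}
u0 ∈ B0, v0 ∈ B3 → different blocks

not bisimilar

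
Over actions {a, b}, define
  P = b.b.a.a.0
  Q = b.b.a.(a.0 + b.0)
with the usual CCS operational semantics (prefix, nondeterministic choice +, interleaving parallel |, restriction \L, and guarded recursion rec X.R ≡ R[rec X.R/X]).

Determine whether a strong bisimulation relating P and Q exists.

NO

LTS(P): 5 reachable states
  u0 = b.b.a.a.0 → =b=> u1
  u1 = b.a.a.0 → =b=> u2
  u2 = a.a.0 → =a=> u3
  u3 = a.0 → =a=> u4
  u4 = 0 → stopped
LTS(Q): 5 reachable states
  v0 = b.b.a.(a.0 + b.0) → =b=> v1
  v1 = b.a.(a.0 + b.0) → =b=> v2
  v2 = a.(a.0 + b.0) → =a=> v3
  v3 = a.0 + b.0 → =a=> v4, =b=> v4
  v4 = 0 → stopped
Coarsest stable partition (strong bisimilarity classes):
  B0 = {u0}
  B1 = {u1}
  B2 = {u2}
  B3 = {u3}
  B4 = {u4, v4}
  B5 = {v0}
  B6 = {v1}
  B7 = {v2}
  B8 = {v3}
u0 ∈ B0, v0 ∈ B5 → different blocks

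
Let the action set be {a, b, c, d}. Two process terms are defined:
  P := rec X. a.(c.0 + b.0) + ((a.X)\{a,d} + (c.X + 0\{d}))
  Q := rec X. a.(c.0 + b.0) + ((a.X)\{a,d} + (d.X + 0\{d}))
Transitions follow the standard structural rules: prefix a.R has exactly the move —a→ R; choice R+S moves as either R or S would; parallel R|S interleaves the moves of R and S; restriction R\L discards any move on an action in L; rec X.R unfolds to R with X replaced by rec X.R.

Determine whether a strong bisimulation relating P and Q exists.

P's transition system — 3 states:
  u0 = rec X. a.(c.0 + b.0) + ((a.X)\{a,d} + (c.X + 0\{d})) ⊢ -a-> u1, -c-> u0
  u1 = c.0 + b.0 ⊢ -b-> u2, -c-> u2
  u2 = 0 ⊢ ∅
Q's transition system — 3 states:
  v0 = rec X. a.(c.0 + b.0) + ((a.X)\{a,d} + (d.X + 0\{d})) ⊢ -a-> v1, -d-> v0
  v1 = c.0 + b.0 ⊢ -b-> v2, -c-> v2
  v2 = 0 ⊢ ∅
Bisimilarity quotient blocks:
  B0 = {u0}
  B1 = {u1, v1}
  B2 = {u2, v2}
  B3 = {v0}
u0 ∈ B0, v0 ∈ B3 → different blocks

P ≁ Q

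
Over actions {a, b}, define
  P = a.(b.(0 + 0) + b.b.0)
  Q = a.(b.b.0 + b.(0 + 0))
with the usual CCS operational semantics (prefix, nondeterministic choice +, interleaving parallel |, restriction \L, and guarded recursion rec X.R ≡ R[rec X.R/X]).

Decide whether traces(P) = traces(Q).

LTS(P): 5 reachable states
  m0 = a.(b.(0 + 0) + b.b.0) → —a→ m1
  m1 = b.(0 + 0) + b.b.0 → —b→ m2, —b→ m3
  m2 = 0 + 0 → ∅
  m3 = b.0 → —b→ m4
  m4 = 0 → ∅
LTS(Q): 5 reachable states
  n0 = a.(b.b.0 + b.(0 + 0)) → —a→ n1
  n1 = b.b.0 + b.(0 + 0) → —b→ n2, —b→ n3
  n2 = 0 + 0 → ∅
  n3 = b.0 → —b→ n4
  n4 = 0 → ∅
Coarsest stable partition (strong bisimilarity classes):
  B0 = {m0, n0}
  B1 = {m1, n1}
  B2 = {m3, n3}
  B3 = {m2, m4, n2, n4}
m0 ∈ B0, n0 ∈ B0 → same block
Bisimilar ⇒ trace-equivalent.

trace-equivalent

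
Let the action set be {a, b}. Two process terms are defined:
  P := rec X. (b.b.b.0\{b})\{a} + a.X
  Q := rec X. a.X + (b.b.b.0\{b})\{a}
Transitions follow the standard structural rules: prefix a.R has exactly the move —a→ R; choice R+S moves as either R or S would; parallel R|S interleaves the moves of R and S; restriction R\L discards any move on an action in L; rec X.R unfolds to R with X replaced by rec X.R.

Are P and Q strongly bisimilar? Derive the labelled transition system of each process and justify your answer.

Reachable graph of P (4 states):
  m0 = rec X. (b.b.b.0\{b})\{a} + a.X | ··a··> m0, ··b··> m1
  m1 = (b.b.0\{b})\{a} | ··b··> m2
  m2 = (b.0\{b})\{a} | ··b··> m3
  m3 = 0\{b}\{a} | deadlocked
Reachable graph of Q (4 states):
  n0 = rec X. a.X + (b.b.b.0\{b})\{a} | ··a··> n0, ··b··> n1
  n1 = (b.b.0\{b})\{a} | ··b··> n2
  n2 = (b.0\{b})\{a} | ··b··> n3
  n3 = 0\{b}\{a} | deadlocked
Coarsest stable partition (strong bisimilarity classes):
  B0 = {m0, n0}
  B1 = {m1, n1}
  B2 = {m2, n2}
  B3 = {m3, n3}
m0 ∈ B0, n0 ∈ B0 → same block

YES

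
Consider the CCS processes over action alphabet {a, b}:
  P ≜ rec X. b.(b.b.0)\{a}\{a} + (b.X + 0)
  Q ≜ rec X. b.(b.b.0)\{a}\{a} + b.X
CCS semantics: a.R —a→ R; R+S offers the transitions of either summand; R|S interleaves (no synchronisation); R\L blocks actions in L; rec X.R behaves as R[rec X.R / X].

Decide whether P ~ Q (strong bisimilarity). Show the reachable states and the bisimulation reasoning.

Reachable graph of P (4 states):
  u0 = rec X. b.(b.b.0)\{a}\{a} + (b.X + 0) | —b→ u0, —b→ u1
  u1 = (b.b.0)\{a}\{a} | —b→ u2
  u2 = (b.0)\{a}\{a} | —b→ u3
  u3 = 0\{a}\{a} | stopped
Reachable graph of Q (4 states):
  v0 = rec X. b.(b.b.0)\{a}\{a} + b.X | —b→ v0, —b→ v1
  v1 = (b.b.0)\{a}\{a} | —b→ v2
  v2 = (b.0)\{a}\{a} | —b→ v3
  v3 = 0\{a}\{a} | stopped
Coarsest stable partition (strong bisimilarity classes):
  B0 = {u0, v0}
  B1 = {u1, v1}
  B2 = {u2, v2}
  B3 = {u3, v3}
u0 ∈ B0, v0 ∈ B0 → same block

bisimilar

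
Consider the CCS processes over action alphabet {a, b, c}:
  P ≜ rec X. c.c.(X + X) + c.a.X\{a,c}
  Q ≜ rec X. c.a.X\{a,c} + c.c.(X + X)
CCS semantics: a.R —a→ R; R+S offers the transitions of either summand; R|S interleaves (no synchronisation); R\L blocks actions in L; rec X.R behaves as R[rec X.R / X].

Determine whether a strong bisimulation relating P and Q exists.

Reachable graph of P (5 states):
  s0 = rec X. c.c.(X + X) + c.a.X\{a,c} ⊢ ··c··> s1, ··c··> s2
  s1 = a.(rec X. c.c.(X + X) + c.a.X\{a,c})\{a,c} ⊢ ··a··> s3
  s2 = c.((rec X. c.c.(X + X) + c.a.X\{a,c}) + (rec X. c.c.(X + X) + c.a.X\{a,c})) ⊢ ··c··> s4
  s3 = (rec X. c.c.(X + X) + c.a.X\{a,c})\{a,c} ⊢ ·
  s4 = (rec X. c.c.(X + X) + c.a.X\{a,c}) + (rec X. c.c.(X + X) + c.a.X\{a,c}) ⊢ ··c··> s1, ··c··> s2
Reachable graph of Q (5 states):
  t0 = rec X. c.a.X\{a,c} + c.c.(X + X) ⊢ ··c··> t1, ··c··> t2
  t1 = a.(rec X. c.a.X\{a,c} + c.c.(X + X))\{a,c} ⊢ ··a··> t3
  t2 = c.((rec X. c.a.X\{a,c} + c.c.(X + X)) + (rec X. c.a.X\{a,c} + c.c.(X + X))) ⊢ ··c··> t4
  t3 = (rec X. c.a.X\{a,c} + c.c.(X + X))\{a,c} ⊢ ·
  t4 = (rec X. c.a.X\{a,c} + c.c.(X + X)) + (rec X. c.a.X\{a,c} + c.c.(X + X)) ⊢ ··c··> t1, ··c··> t2
Coarsest stable partition (strong bisimilarity classes):
  B0 = {s0, s4, t0, t4}
  B1 = {s2, t2}
  B2 = {s1, t1}
  B3 = {s3, t3}
s0 ∈ B0, t0 ∈ B0 → same block

bisimilar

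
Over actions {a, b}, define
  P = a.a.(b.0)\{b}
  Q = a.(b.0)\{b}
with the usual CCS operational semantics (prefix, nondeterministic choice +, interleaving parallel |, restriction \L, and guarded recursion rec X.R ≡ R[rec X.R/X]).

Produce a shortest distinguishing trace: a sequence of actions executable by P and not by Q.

aa

Reachable graph of P (3 states):
  s0 = a.a.(b.0)\{b} → ··a··> s1
  s1 = a.(b.0)\{b} → ··a··> s2
  s2 = (b.0)\{b} → ∅
Reachable graph of Q (2 states):
  t0 = a.(b.0)\{b} → ··a··> t1
  t1 = (b.0)\{b} → ∅
Run σ = ⟨aa⟩ on P: start {s0}
  after a @ step 1: {s1}
  after a @ step 2: {s2}
  P completes σ.
Run σ = ⟨aa⟩ on Q: start {t0}
  after a @ step 1: {t1}
  after a @ step 2: ∅  — Q cannot continue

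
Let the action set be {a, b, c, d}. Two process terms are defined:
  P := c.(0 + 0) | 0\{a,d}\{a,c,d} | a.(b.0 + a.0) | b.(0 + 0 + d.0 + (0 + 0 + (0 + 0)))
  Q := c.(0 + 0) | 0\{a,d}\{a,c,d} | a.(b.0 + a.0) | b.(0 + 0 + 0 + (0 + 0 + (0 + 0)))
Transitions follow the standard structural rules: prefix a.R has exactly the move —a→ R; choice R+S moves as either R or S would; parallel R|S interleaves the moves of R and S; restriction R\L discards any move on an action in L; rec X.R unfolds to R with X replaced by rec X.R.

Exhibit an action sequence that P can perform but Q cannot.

bd

LTS(P): 18 reachable states
  u0 = c.(0 + 0) | 0\{a,d}\{a,c,d} | a.(b.0 + a.0) | b.(0 + 0 + d.0 + (0 + 0 + (0 + 0))) has moves ··a··> u1, ··b··> u2, ··c··> u3
  u1 = c.(0 + 0) | 0\{a,d}\{a,c,d} | (b.0 + a.0) | b.(0 + 0 + d.0 + (0 + 0 + (0 + 0))) has moves ··a··> u4, ··b··> u4, ··b··> u5, ··c··> u6
  u2 = c.(0 + 0) | 0\{a,d}\{a,c,d} | a.(b.0 + a.0) | (0 + 0 + d.0 + (0 + 0 + (0 + 0))) has moves ··a··> u5, ··c··> u7, ··d··> u8
  u3 = (0 + 0) | 0\{a,d}\{a,c,d} | a.(b.0 + a.0) | b.(0 + 0 + d.0 + (0 + 0 + (0 + 0))) has moves ··a··> u6, ··b··> u7
  u4 = c.(0 + 0) | 0\{a,d}\{a,c,d} | 0 | b.(0 + 0 + d.0 + (0 + 0 + (0 + 0))) has moves ··b··> u9, ··c··> u10
  u5 = c.(0 + 0) | 0\{a,d}\{a,c,d} | (b.0 + a.0) | (0 + 0 + d.0 + (0 + 0 + (0 + 0))) has moves ··a··> u9, ··b··> u9, ··c··> u11, ··d··> u12
  u6 = (0 + 0) | 0\{a,d}\{a,c,d} | (b.0 + a.0) | b.(0 + 0 + d.0 + (0 + 0 + (0 + 0))) has moves ··a··> u10, ··b··> u10, ··b··> u11
  u7 = (0 + 0) | 0\{a,d}\{a,c,d} | a.(b.0 + a.0) | (0 + 0 + d.0 + (0 + 0 + (0 + 0))) has moves ··a··> u11, ··d··> u13
  u8 = c.(0 + 0) | 0\{a,d}\{a,c,d} | a.(b.0 + a.0) | 0 has moves ··a··> u12, ··c··> u13
  u9 = c.(0 + 0) | 0\{a,d}\{a,c,d} | 0 | (0 + 0 + d.0 + (0 + 0 + (0 + 0))) has moves ··c··> u14, ··d··> u15
  u10 = (0 + 0) | 0\{a,d}\{a,c,d} | 0 | b.(0 + 0 + d.0 + (0 + 0 + (0 + 0))) has moves ··b··> u14
  u11 = (0 + 0) | 0\{a,d}\{a,c,d} | (b.0 + a.0) | (0 + 0 + d.0 + (0 + 0 + (0 + 0))) has moves ··a··> u14, ··b··> u14, ··d··> u16
  u12 = c.(0 + 0) | 0\{a,d}\{a,c,d} | (b.0 + a.0) | 0 has moves ··a··> u15, ··b··> u15, ··c··> u16
  u13 = (0 + 0) | 0\{a,d}\{a,c,d} | a.(b.0 + a.0) | 0 has moves ··a··> u16
  u14 = (0 + 0) | 0\{a,d}\{a,c,d} | 0 | (0 + 0 + d.0 + (0 + 0 + (0 + 0))) has moves ··d··> u17
  u15 = c.(0 + 0) | 0\{a,d}\{a,c,d} | 0 | 0 has moves ··c··> u17
  u16 = (0 + 0) | 0\{a,d}\{a,c,d} | (b.0 + a.0) | 0 has moves ··a··> u17, ··b··> u17
  u17 = (0 + 0) | 0\{a,d}\{a,c,d} | 0 | 0 has moves stopped
LTS(Q): 12 reachable states
  v0 = c.(0 + 0) | 0\{a,d}\{a,c,d} | a.(b.0 + a.0) | b.(0 + 0 + 0 + (0 + 0 + (0 + 0))) has moves ··a··> v1, ··b··> v2, ··c··> v3
  v1 = c.(0 + 0) | 0\{a,d}\{a,c,d} | (b.0 + a.0) | b.(0 + 0 + 0 + (0 + 0 + (0 + 0))) has moves ··a··> v4, ··b··> v4, ··b··> v5, ··c··> v6
  v2 = c.(0 + 0) | 0\{a,d}\{a,c,d} | a.(b.0 + a.0) | (0 + 0 + 0 + (0 + 0 + (0 + 0))) has moves ··a··> v5, ··c··> v7
  v3 = (0 + 0) | 0\{a,d}\{a,c,d} | a.(b.0 + a.0) | b.(0 + 0 + 0 + (0 + 0 + (0 + 0))) has moves ··a··> v6, ··b··> v7
  v4 = c.(0 + 0) | 0\{a,d}\{a,c,d} | 0 | b.(0 + 0 + 0 + (0 + 0 + (0 + 0))) has moves ··b··> v8, ··c··> v9
  v5 = c.(0 + 0) | 0\{a,d}\{a,c,d} | (b.0 + a.0) | (0 + 0 + 0 + (0 + 0 + (0 + 0))) has moves ··a··> v8, ··b··> v8, ··c··> v10
  v6 = (0 + 0) | 0\{a,d}\{a,c,d} | (b.0 + a.0) | b.(0 + 0 + 0 + (0 + 0 + (0 + 0))) has moves ··a··> v9, ··b··> v10, ··b··> v9
  v7 = (0 + 0) | 0\{a,d}\{a,c,d} | a.(b.0 + a.0) | (0 + 0 + 0 + (0 + 0 + (0 + 0))) has moves ··a··> v10
  v8 = c.(0 + 0) | 0\{a,d}\{a,c,d} | 0 | (0 + 0 + 0 + (0 + 0 + (0 + 0))) has moves ··c··> v11
  v9 = (0 + 0) | 0\{a,d}\{a,c,d} | 0 | b.(0 + 0 + 0 + (0 + 0 + (0 + 0))) has moves ··b··> v11
  v10 = (0 + 0) | 0\{a,d}\{a,c,d} | (b.0 + a.0) | (0 + 0 + 0 + (0 + 0 + (0 + 0))) has moves ··a··> v11, ··b··> v11
  v11 = (0 + 0) | 0\{a,d}\{a,c,d} | 0 | (0 + 0 + 0 + (0 + 0 + (0 + 0))) has moves stopped
Trace ⟨bd⟩ through P, begin at {u0}:
  after b @ step 1: {u2}
  after d @ step 2: {u8}
  — P admits the full trace.
Trace ⟨bd⟩ through Q, begin at {v0}:
  after b @ step 1: {v2}
  after d @ step 2: no successor for Q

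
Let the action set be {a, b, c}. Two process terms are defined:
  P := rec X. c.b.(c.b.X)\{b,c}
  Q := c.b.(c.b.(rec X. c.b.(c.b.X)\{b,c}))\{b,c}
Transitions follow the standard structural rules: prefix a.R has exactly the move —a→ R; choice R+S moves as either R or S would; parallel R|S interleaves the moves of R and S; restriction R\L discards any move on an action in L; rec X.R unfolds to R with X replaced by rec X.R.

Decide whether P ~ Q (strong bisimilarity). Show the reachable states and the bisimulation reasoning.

LTS(P): 3 reachable states
  s0 = rec X. c.b.(c.b.X)\{b,c} → =c=> s1
  s1 = b.(c.b.(rec X. c.b.(c.b.X)\{b,c}))\{b,c} → =b=> s2
  s2 = (c.b.(rec X. c.b.(c.b.X)\{b,c}))\{b,c} → stopped
LTS(Q): 3 reachable states
  t0 = c.b.(c.b.(rec X. c.b.(c.b.X)\{b,c}))\{b,c} → =c=> t1
  t1 = b.(c.b.(rec X. c.b.(c.b.X)\{b,c}))\{b,c} → =b=> t2
  t2 = (c.b.(rec X. c.b.(c.b.X)\{b,c}))\{b,c} → stopped
Bisimilarity quotient blocks:
  B0 = {s0, t0}
  B1 = {s1, t1}
  B2 = {s2, t2}
s0 ∈ B0, t0 ∈ B0 → same block

bisimilar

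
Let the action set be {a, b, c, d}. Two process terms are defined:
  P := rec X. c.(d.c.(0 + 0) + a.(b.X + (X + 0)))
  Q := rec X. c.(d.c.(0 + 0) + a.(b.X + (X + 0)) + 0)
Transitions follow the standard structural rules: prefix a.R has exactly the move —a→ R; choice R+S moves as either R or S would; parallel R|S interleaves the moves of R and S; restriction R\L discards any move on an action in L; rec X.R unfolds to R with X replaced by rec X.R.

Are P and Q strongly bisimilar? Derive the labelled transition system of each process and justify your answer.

P ~ Q

P's transition system — 5 states:
  u0 = rec X. c.(d.c.(0 + 0) + a.(b.X + (X + 0))) → =c=> u1
  u1 = d.c.(0 + 0) + a.(b.(rec X. c.(d.c.(0 + 0) + a.(b.X + (X + 0)))) + ((rec X. c.(d.c.(0 + 0) + a.(b.X + (X + 0)))) + 0)) → =a=> u2, =d=> u3
  u2 = b.(rec X. c.(d.c.(0 + 0) + a.(b.X + (X + 0)))) + ((rec X. c.(d.c.(0 + 0) + a.(b.X + (X + 0)))) + 0) → =b=> u0, =c=> u1
  u3 = c.(0 + 0) → =c=> u4
  u4 = 0 + 0 → ·
Q's transition system — 5 states:
  v0 = rec X. c.(d.c.(0 + 0) + a.(b.X + (X + 0)) + 0) → =c=> v1
  v1 = d.c.(0 + 0) + a.(b.(rec X. c.(d.c.(0 + 0) + a.(b.X + (X + 0)) + 0)) + ((rec X. c.(d.c.(0 + 0) + a.(b.X + (X + 0)) + 0)) + 0)) + 0 → =a=> v2, =d=> v3
  v2 = b.(rec X. c.(d.c.(0 + 0) + a.(b.X + (X + 0)) + 0)) + ((rec X. c.(d.c.(0 + 0) + a.(b.X + (X + 0)) + 0)) + 0) → =b=> v0, =c=> v1
  v3 = c.(0 + 0) → =c=> v4
  v4 = 0 + 0 → ·
Bisimilarity quotient blocks:
  B0 = {u0, v0}
  B1 = {u1, v1}
  B2 = {u2, v2}
  B3 = {u3, v3}
  B4 = {u4, v4}
u0 ∈ B0, v0 ∈ B0 → same block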